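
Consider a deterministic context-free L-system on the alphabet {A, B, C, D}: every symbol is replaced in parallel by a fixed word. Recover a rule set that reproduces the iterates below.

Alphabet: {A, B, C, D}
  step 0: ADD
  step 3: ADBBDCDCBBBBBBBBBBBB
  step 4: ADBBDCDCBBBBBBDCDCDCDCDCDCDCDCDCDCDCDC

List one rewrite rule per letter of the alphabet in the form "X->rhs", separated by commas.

A->AD, B->DC, C->B, D->BB

  step 3 ⇒ step 4: ADBBDCDCBBBBBBBBBBBB ⇒ AD·BB·DC·DC·BB·B·BB·B·DC·DC·DC·DC·DC·DC·DC·DC·DC·DC·DC·DC
    A ↦ AD
    B ↦ DC
    C ↦ B
    D ↦ BB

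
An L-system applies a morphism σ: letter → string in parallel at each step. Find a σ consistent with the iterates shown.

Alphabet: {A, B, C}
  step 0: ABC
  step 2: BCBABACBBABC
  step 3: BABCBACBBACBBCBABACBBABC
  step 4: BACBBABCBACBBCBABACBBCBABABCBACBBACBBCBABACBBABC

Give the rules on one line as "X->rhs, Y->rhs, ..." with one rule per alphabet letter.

  step 3 ⇒ step 4: BABCBACBBACBBCBABACBBABC ⇒ BA·CB·BA·BC·BA·CB·BC·BA·BA·CB·BC·BA·BA·BC·BA·CB·BA·CB·BC·BA·BA·CB·BA·BC
    A ↦ CB
    B ↦ BA
    C ↦ BC

A->CB, B->BA, C->BC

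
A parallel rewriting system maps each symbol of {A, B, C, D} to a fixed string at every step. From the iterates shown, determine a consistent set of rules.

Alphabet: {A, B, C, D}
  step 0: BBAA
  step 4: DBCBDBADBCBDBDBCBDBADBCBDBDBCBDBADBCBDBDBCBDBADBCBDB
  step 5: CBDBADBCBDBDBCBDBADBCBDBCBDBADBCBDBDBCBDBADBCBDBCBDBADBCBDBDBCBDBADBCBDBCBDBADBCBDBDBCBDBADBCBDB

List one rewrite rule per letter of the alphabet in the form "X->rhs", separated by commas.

  step 4 ⇒ step 5: DBCBDBADBCBDBDBCBDBADBCBDBDBCBDBADBCBDBDBCBDBADBCBDB ⇒ CB·DB·A·DB·CB·DB·DB·CB·DB·A·DB·CB·DB·CB·DB·A·DB·CB·DB·DB·CB·DB·A·DB·CB·DB·CB·DB·A·DB·CB·DB·DB·CB·DB·A·DB·CB·DB·CB·DB·A·DB·CB·DB·DB·CB·DB·A·DB·CB·DB
    A ↦ DB
    B ↦ DB
    C ↦ A
    D ↦ CB

A->DB, B->DB, C->A, D->CB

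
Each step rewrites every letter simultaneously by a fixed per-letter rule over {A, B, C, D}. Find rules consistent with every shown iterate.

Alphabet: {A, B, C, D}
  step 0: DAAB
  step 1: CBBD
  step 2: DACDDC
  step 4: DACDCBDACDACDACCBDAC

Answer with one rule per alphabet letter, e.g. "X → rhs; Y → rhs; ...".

  step 1 ⇒ step 2: CBBD ⇒ DAC·D·D·C
    B ↦ D
    C ↦ DAC
    D ↦ C
  step 0 ⇒ step 1: DAAB ⇒ C·B·B·D
    A ↦ B

A->B, B->D, C->DAC, D->C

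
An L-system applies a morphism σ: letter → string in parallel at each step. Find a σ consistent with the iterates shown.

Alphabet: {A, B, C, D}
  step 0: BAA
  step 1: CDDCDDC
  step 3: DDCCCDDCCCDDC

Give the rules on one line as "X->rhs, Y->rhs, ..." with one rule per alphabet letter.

A->DDC, B->C, C->A, D->B

  step 0 ⇒ step 1: BAA ⇒ C·DDC·DDC
    A ↦ DDC
    B ↦ C
    C ↦ A  (constrained at step 1)
    D ↦ B  (constrained at step 1)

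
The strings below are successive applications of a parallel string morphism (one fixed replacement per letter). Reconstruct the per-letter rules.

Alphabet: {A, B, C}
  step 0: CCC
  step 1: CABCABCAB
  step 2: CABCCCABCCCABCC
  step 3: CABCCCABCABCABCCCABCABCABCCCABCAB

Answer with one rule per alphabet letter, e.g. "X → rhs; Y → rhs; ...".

A->C, B->C, C->CAB

  step 2 ⇒ step 3: CABCCCABCCCABCC ⇒ CAB·C·C·CAB·CAB·CAB·C·C·CAB·CAB·CAB·C·C·CAB·CAB
    A ↦ C
    B ↦ C
    C ↦ CAB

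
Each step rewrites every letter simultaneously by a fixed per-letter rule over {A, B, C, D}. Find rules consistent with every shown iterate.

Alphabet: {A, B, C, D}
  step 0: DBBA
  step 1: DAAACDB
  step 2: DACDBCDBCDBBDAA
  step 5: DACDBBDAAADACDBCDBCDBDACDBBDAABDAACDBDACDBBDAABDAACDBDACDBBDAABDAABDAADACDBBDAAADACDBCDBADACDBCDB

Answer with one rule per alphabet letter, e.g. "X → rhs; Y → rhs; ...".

A->CDB, B->A, C->B, D->DA

  step 1 ⇒ step 2: DAAACDB ⇒ DA·CDB·CDB·CDB·B·DA·A
    A ↦ CDB
    B ↦ A
    C ↦ B
    D ↦ DA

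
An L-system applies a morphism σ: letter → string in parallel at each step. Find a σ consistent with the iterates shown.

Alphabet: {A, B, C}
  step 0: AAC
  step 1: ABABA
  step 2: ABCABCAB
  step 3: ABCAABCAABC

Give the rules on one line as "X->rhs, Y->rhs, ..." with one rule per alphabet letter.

  step 2 ⇒ step 3: ABCABCAB ⇒ AB·C·A·AB·C·A·AB·C
    A ↦ AB
    B ↦ C
    C ↦ A

A->AB, B->C, C->A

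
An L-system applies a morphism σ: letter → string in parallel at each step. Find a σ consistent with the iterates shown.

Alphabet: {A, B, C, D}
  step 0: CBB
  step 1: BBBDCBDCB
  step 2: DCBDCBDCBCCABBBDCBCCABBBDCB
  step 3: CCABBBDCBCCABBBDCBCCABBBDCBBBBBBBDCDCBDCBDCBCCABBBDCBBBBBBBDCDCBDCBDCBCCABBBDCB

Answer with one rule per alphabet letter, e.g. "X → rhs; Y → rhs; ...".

  step 2 ⇒ step 3: DCBDCBDCBCCABBBDCBCCABBBDCB ⇒ CCA·BBB·DCB·CCA·BBB·DCB·CCA·BBB·DCB·BBB·BBB·DC·DCB·DCB·DCB·CCA·BBB·DCB·BBB·BBB·DC·DCB·DCB·DCB·CCA·BBB·DCB
    A ↦ DC
    B ↦ DCB
    C ↦ BBB
    D ↦ CCA

A->DC, B->DCB, C->BBB, D->CCA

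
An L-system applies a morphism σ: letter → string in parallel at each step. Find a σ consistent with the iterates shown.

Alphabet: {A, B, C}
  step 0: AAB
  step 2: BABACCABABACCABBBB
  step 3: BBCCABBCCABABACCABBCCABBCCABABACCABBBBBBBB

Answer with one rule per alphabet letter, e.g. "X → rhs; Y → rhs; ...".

A->CCA, B->BB, C->BA

  step 2 ⇒ step 3: BABACCABABACCABBBB ⇒ BB·CCA·BB·CCA·BA·BA·CCA·BB·CCA·BB·CCA·BA·BA·CCA·BB·BB·BB·BB
    A ↦ CCA
    B ↦ BB
    C ↦ BA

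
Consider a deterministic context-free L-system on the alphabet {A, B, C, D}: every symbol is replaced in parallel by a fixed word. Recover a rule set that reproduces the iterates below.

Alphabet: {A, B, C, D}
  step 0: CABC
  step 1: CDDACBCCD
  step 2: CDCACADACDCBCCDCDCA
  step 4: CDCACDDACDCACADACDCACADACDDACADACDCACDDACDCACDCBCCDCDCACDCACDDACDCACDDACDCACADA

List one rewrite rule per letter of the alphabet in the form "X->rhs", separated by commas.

A->DA, B->CBC, C->CD, D->CA

  step 1 ⇒ step 2: CDDACBCCD ⇒ CD·CA·CA·DA·CD·CBC·CD·CD·CA
    A ↦ DA
    B ↦ CBC
    C ↦ CD
    D ↦ CA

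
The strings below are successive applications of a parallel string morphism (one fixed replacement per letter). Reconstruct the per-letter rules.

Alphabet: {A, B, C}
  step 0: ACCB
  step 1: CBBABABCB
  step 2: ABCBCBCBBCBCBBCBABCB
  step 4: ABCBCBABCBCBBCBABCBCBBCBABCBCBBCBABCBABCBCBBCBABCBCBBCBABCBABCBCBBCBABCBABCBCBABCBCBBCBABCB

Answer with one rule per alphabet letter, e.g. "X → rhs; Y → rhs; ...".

A->CBB, B->CB, C->AB

  step 1 ⇒ step 2: CBBABABCB ⇒ AB·CB·CB·CBB·CB·CBB·CB·AB·CB
    A ↦ CBB
    B ↦ CB
    C ↦ AB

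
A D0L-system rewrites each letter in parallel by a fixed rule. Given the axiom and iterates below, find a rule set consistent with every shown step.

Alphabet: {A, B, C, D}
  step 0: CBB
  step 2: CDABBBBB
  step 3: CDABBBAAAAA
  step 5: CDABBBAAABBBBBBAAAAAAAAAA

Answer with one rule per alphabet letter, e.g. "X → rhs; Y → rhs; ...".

A->BB, B->A, C->CD, D->AB

  step 2 ⇒ step 3: CDABBBBB ⇒ CD·AB·BB·A·A·A·A·A
    A ↦ BB
    B ↦ A
    C ↦ CD
    D ↦ AB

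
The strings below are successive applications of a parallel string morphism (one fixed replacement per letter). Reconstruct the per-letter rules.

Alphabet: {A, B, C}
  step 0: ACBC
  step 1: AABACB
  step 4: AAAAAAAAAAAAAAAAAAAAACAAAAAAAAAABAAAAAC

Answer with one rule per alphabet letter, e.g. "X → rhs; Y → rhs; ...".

A->AA, B->AC, C->B

  step 0 ⇒ step 1: ACBC ⇒ AA·B·AC·B
    A ↦ AA
    B ↦ AC
    C ↦ B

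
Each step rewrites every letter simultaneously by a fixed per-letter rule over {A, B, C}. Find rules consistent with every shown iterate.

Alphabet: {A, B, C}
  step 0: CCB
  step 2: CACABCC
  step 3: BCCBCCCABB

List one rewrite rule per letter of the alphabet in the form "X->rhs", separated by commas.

A->CC, B->CA, C->B

  step 2 ⇒ step 3: CACABCC ⇒ B·CC·B·CC·CA·B·B
    A ↦ CC
    B ↦ CA
    C ↦ B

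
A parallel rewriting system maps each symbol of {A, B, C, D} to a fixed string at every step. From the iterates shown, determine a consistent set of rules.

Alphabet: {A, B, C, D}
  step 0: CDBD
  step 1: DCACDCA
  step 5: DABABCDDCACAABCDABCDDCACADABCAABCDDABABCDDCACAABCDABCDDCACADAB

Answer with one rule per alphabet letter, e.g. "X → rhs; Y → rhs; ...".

A->AB, B->CD, C->D, D->CA

  step 0 ⇒ step 1: CDBD ⇒ D·CA·CD·CA
    B ↦ CD
    C ↦ D
    D ↦ CA
    A ↦ AB  (constrained at step 1)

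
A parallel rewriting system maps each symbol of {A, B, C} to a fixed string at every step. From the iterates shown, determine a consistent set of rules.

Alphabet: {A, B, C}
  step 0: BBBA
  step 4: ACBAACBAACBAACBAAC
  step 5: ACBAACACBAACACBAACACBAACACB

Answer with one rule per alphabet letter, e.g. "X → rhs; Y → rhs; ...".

  step 4 ⇒ step 5: ACBAACBAACBAACBAAC ⇒ AC·B·A·AC·AC·B·A·AC·AC·B·A·AC·AC·B·A·AC·AC·B
    A ↦ AC
    B ↦ A
    C ↦ B

A->AC, B->A, C->B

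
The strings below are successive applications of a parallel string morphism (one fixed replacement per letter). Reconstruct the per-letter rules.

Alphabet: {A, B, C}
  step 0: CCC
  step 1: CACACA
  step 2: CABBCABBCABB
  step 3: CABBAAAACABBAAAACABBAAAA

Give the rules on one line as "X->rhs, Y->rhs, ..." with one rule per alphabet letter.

A->BB, B->AA, C->CA

  step 2 ⇒ step 3: CABBCABBCABB ⇒ CA·BB·AA·AA·CA·BB·AA·AA·CA·BB·AA·AA
    A ↦ BB
    B ↦ AA
    C ↦ CA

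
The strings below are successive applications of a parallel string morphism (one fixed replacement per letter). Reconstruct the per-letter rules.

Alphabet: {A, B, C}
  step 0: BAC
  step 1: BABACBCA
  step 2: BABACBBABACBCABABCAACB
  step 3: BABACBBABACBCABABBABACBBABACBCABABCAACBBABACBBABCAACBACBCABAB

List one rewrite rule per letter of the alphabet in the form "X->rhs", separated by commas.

  step 2 ⇒ step 3: BABACBBABACBCABABCAACB ⇒ BAB·ACB·BAB·ACB·CA·BAB·BAB·ACB·BAB·ACB·CA·BAB·CA·ACB·BAB·ACB·BAB·CA·ACB·ACB·CA·BAB
    A ↦ ACB
    B ↦ BAB
    C ↦ CA

A->ACB, B->BAB, C->CA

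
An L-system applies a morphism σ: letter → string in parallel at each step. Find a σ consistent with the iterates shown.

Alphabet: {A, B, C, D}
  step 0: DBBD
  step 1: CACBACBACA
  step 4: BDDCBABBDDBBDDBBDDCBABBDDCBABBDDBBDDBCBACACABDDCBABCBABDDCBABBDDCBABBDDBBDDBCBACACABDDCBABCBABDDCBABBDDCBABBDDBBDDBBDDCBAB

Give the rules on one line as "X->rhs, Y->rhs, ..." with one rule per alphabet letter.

A->B, B->CBA, C->BDD, D->CA

  step 0 ⇒ step 1: DBBD ⇒ CA·CBA·CBA·CA
    B ↦ CBA
    D ↦ CA
    A ↦ B  (constrained at step 1)
    C ↦ BDD  (constrained at step 1)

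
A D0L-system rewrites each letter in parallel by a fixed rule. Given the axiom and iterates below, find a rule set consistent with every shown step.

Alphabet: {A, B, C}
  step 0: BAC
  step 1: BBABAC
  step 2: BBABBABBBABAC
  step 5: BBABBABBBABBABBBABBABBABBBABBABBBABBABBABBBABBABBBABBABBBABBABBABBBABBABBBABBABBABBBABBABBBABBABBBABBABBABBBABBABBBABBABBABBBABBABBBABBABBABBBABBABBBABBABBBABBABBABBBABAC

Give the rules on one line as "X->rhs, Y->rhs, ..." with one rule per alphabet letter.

A->B, B->BBA, C->AC

  step 1 ⇒ step 2: BBABAC ⇒ BBA·BBA·B·BBA·B·AC
    A ↦ B
    B ↦ BBA
    C ↦ AC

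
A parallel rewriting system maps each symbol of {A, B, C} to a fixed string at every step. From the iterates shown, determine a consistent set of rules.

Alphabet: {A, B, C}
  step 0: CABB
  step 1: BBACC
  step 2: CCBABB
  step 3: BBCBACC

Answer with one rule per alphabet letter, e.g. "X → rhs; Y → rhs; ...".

  step 2 ⇒ step 3: CCBABB ⇒ B·B·C·BA·C·C
    A ↦ BA
    B ↦ C
    C ↦ B

A->BA, B->C, C->B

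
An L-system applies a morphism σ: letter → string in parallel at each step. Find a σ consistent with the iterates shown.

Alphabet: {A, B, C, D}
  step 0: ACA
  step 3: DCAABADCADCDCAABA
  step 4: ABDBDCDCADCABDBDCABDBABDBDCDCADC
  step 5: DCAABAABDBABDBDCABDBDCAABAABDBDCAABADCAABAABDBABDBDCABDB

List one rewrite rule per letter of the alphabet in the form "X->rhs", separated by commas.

  step 4 ⇒ step 5: ABDBDCDCADCABDBDCABDBABDBDCDCADC ⇒ DC·A·AB·A·AB·DB·AB·DB·DC·AB·DB·DC·A·AB·A·AB·DB·DC·A·AB·A·DC·A·AB·A·AB·DB·AB·DB·DC·AB·DB
    A ↦ DC
    B ↦ A
    C ↦ DB
    D ↦ AB

A->DC, B->A, C->DB, D->AB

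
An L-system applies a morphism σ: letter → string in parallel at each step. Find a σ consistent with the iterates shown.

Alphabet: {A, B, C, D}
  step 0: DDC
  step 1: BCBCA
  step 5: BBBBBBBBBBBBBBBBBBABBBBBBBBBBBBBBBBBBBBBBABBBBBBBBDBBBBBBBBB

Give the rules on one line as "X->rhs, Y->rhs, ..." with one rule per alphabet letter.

A->DB, B->BB, C->A, D->BC

  step 0 ⇒ step 1: DDC ⇒ BC·BC·A
    C ↦ A
    D ↦ BC
    A ↦ DB  (constrained at step 1)
    B ↦ BB  (constrained at step 1)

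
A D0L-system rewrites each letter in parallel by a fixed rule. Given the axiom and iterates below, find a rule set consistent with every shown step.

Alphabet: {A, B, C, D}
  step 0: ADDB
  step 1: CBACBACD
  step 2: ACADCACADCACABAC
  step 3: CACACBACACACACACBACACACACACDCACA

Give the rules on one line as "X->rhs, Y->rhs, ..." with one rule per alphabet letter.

A->C, B->D, C->ACA, D->BAC

  step 2 ⇒ step 3: ACADCACADCACABAC ⇒ C·ACA·C·BAC·ACA·C·ACA·C·BAC·ACA·C·ACA·C·D·C·ACA
    A ↦ C
    B ↦ D
    C ↦ ACA
    D ↦ BAC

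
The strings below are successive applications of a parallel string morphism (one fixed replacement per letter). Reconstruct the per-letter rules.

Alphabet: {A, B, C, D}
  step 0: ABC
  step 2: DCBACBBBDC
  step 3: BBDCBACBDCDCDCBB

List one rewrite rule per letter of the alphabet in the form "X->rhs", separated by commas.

  step 2 ⇒ step 3: DCBACBBBDC ⇒ B·B·DC·BAC·B·DC·DC·DC·B·B
    A ↦ BAC
    B ↦ DC
    C ↦ B
    D ↦ B

A->BAC, B->DC, C->B, D->B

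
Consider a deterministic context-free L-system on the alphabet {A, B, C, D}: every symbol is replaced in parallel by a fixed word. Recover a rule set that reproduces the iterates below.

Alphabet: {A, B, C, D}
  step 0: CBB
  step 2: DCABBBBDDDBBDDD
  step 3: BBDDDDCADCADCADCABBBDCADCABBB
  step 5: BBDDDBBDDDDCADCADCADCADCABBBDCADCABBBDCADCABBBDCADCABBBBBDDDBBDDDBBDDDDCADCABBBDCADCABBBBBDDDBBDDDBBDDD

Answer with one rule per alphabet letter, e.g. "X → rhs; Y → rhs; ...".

A->D, B->DCA, C->BDD, D->B

  step 2 ⇒ step 3: DCABBBBDDDBBDDD ⇒ B·BDD·D·DCA·DCA·DCA·DCA·B·B·B·DCA·DCA·B·B·B
    A ↦ D
    B ↦ DCA
    C ↦ BDD
    D ↦ B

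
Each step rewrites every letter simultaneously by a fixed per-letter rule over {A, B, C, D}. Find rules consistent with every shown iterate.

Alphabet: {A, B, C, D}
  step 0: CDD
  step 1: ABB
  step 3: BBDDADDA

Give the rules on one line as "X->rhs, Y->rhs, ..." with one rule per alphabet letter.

  step 0 ⇒ step 1: CDD ⇒ A·B·B
    C ↦ A
    D ↦ B
    A ↦ DD  (constrained at step 1)
    B ↦ AC  (constrained at step 1)

A->DD, B->AC, C->A, D->B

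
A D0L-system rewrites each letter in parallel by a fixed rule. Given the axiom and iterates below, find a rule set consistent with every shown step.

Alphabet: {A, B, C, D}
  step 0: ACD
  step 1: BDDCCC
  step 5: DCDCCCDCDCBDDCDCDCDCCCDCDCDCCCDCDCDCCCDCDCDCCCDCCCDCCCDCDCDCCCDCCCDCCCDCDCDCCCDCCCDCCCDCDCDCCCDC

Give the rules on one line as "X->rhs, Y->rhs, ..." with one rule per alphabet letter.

A->BD, B->CA, C->DC, D->CC

  step 0 ⇒ step 1: ACD ⇒ BD·DC·CC
    A ↦ BD
    C ↦ DC
    D ↦ CC
    B ↦ CA  (constrained at step 1)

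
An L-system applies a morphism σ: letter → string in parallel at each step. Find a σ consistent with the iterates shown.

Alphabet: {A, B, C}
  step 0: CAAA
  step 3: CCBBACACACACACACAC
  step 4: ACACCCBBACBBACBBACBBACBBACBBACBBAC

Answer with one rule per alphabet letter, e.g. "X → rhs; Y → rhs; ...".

A->BB, B->C, C->AC

  step 3 ⇒ step 4: CCBBACACACACACACAC ⇒ AC·AC·C·C·BB·AC·BB·AC·BB·AC·BB·AC·BB·AC·BB·AC·BB·AC
    A ↦ BB
    B ↦ C
    C ↦ AC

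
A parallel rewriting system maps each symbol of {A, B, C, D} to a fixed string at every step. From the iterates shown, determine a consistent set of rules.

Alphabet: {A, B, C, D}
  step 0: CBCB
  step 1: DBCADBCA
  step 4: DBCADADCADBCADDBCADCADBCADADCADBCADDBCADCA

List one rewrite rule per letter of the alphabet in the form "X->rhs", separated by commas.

A->C, B->CA, C->DB, D->AD

  step 0 ⇒ step 1: CBCB ⇒ DB·CA·DB·CA
    B ↦ CA
    C ↦ DB
    A ↦ C  (constrained at step 1)
    D ↦ AD  (constrained at step 1)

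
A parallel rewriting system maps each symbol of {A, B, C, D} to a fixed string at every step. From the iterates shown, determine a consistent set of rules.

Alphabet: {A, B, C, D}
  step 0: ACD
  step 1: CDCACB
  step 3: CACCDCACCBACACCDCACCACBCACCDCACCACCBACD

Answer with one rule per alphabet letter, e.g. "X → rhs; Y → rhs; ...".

  step 0 ⇒ step 1: ACD ⇒ CD·CAC·B
    A ↦ CD
    C ↦ CAC
    D ↦ B
    B ↦ CBA  (constrained at step 1)

A->CD, B->CBA, C->CAC, D->B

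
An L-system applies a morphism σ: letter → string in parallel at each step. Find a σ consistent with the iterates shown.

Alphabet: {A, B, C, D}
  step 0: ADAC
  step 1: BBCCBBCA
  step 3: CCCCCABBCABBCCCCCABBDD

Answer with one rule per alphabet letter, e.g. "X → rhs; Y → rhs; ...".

  step 0 ⇒ step 1: ADAC ⇒ BB·CC·BB·CA
    A ↦ BB
    C ↦ CA
    D ↦ CC
    B ↦ D  (constrained at step 1)

A->BB, B->D, C->CA, D->CC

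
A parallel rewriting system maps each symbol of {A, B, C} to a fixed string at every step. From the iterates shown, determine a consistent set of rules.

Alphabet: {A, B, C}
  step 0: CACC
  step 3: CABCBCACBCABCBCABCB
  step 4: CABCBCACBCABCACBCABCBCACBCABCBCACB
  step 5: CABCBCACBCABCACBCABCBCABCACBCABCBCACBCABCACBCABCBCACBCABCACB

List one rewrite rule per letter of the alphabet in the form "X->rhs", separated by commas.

A->B, B->CB, C->CA

  step 4 ⇒ step 5: CABCBCACBCABCACBCABCBCACBCABCBCACB ⇒ CA·B·CB·CA·CB·CA·B·CA·CB·CA·B·CB·CA·B·CA·CB·CA·B·CB·CA·CB·CA·B·CA·CB·CA·B·CB·CA·CB·CA·B·CA·CB
    A ↦ B
    B ↦ CB
    C ↦ CA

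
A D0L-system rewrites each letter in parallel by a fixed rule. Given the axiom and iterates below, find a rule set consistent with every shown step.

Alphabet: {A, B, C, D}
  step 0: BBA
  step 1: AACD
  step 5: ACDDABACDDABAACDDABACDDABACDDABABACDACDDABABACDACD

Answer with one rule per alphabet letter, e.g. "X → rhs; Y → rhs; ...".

A->CD, B->A, C->DA, D->BA

  step 0 ⇒ step 1: BBA ⇒ A·A·CD
    A ↦ CD
    B ↦ A
    C ↦ DA  (constrained at step 1)
    D ↦ BA  (constrained at step 1)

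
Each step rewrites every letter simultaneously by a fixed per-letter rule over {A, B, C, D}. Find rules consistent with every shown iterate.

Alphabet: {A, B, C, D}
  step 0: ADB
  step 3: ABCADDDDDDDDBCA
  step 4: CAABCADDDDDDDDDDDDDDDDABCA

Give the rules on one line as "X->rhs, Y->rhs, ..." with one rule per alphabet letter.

  step 3 ⇒ step 4: ABCADDDDDDDDBCA ⇒ CA·A·B·CA·DD·DD·DD·DD·DD·DD·DD·DD·A·B·CA
    A ↦ CA
    B ↦ A
    C ↦ B
    D ↦ DD

A->CA, B->A, C->B, D->DD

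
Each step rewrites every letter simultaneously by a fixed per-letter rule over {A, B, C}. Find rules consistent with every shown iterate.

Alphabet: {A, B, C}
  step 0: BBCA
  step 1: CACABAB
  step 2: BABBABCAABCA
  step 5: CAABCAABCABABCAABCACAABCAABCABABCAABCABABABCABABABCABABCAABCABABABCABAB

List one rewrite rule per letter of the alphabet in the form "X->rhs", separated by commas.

  step 1 ⇒ step 2: CACABAB ⇒ B·AB·B·AB·CA·AB·CA
    A ↦ AB
    B ↦ CA
    C ↦ B

A->AB, B->CA, C->B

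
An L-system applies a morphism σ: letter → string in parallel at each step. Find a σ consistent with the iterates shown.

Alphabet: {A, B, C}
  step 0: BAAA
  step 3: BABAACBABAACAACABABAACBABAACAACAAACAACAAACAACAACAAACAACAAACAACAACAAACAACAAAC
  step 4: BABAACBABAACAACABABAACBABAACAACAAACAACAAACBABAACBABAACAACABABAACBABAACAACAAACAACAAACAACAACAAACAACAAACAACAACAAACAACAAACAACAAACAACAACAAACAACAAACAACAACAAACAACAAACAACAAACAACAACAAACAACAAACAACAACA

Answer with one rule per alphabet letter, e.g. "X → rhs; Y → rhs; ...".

  step 3 ⇒ step 4: BABAACBABAACAACABABAACBABAACAACAAACAACAAACAACAACAAACAACAAACAACAACAAACAACAAAC ⇒ BAB·AAC·BAB·AAC·AAC·A·BAB·AAC·BAB·AAC·AAC·A·AAC·AAC·A·AAC·BAB·AAC·BAB·AAC·AAC·A·BAB·AAC·BAB·AAC·AAC·A·AAC·AAC·A·AAC·AAC·AAC·A·AAC·AAC·A·AAC·AAC·AAC·A·AAC·AAC·A·AAC·AAC·A·AAC·AAC·AAC·A·AAC·AAC·A·AAC·AAC·AAC·A·AAC·AAC·A·AAC·AAC·A·AAC·AAC·AAC·A·AAC·AAC·A·AAC·AAC·AAC·A
    A ↦ AAC
    B ↦ BAB
    C ↦ A

A->AAC, B->BAB, C->A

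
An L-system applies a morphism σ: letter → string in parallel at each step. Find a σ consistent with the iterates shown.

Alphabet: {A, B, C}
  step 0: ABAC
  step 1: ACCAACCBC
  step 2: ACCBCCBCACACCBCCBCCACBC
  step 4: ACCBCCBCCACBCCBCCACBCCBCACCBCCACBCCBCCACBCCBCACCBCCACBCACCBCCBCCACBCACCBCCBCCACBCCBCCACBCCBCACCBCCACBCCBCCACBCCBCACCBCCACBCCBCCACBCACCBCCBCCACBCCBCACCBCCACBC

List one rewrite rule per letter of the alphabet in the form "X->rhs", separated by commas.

  step 1 ⇒ step 2: ACCAACCBC ⇒ AC·CBC·CBC·AC·AC·CBC·CBC·CA·CBC
    A ↦ AC
    B ↦ CA
    C ↦ CBC

A->AC, B->CA, C->CBC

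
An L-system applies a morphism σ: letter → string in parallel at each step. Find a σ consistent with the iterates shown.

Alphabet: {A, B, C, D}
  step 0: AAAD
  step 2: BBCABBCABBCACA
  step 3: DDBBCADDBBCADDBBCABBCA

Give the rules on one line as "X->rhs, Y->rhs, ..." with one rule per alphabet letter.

A->CA, B->D, C->BB, D->A

  step 2 ⇒ step 3: BBCABBCABBCACA ⇒ D·D·BB·CA·D·D·BB·CA·D·D·BB·CA·BB·CA
    A ↦ CA
    B ↦ D
    C ↦ BB
    D ↦ A  (constrained at step 0)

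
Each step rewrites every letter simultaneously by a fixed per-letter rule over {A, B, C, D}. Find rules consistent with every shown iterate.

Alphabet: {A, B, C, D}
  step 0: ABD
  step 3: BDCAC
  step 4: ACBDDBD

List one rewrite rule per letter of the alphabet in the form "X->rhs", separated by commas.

A->D, B->A, C->BD, D->C

  step 3 ⇒ step 4: BDCAC ⇒ A·C·BD·D·BD
    A ↦ D
    B ↦ A
    C ↦ BD
    D ↦ C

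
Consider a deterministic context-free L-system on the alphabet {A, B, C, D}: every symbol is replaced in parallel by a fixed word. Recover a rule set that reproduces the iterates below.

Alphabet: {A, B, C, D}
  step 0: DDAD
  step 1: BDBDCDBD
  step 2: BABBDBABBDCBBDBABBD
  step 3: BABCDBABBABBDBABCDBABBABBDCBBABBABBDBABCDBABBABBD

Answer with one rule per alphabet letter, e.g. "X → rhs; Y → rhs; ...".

A->CD, B->BAB, C->CB, D->BD

  step 2 ⇒ step 3: BABBDBABBDCBBDBABBD ⇒ BAB·CD·BAB·BAB·BD·BAB·CD·BAB·BAB·BD·CB·BAB·BAB·BD·BAB·CD·BAB·BAB·BD
    A ↦ CD
    B ↦ BAB
    C ↦ CB
    D ↦ BD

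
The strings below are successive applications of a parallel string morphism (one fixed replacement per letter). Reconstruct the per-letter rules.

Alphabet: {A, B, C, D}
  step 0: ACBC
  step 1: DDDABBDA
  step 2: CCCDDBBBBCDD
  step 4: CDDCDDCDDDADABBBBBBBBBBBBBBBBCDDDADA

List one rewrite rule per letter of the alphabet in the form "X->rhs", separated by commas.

A->DD, B->BB, C->DA, D->C

  step 1 ⇒ step 2: DDDABBDA ⇒ C·C·C·DD·BB·BB·C·DD
    A ↦ DD
    B ↦ BB
    D ↦ C
  step 0 ⇒ step 1: ACBC ⇒ DD·DA·BB·DA
    C ↦ DA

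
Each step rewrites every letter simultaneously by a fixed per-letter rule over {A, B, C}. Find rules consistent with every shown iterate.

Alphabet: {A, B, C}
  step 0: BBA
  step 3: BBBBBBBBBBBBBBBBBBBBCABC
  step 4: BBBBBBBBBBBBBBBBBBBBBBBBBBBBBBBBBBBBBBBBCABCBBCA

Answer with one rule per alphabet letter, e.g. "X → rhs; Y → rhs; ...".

  step 3 ⇒ step 4: BBBBBBBBBBBBBBBBBBBBCABC ⇒ BB·BB·BB·BB·BB·BB·BB·BB·BB·BB·BB·BB·BB·BB·BB·BB·BB·BB·BB·BB·CA·BC·BB·CA
    A ↦ BC
    B ↦ BB
    C ↦ CA

A->BC, B->BB, C->CA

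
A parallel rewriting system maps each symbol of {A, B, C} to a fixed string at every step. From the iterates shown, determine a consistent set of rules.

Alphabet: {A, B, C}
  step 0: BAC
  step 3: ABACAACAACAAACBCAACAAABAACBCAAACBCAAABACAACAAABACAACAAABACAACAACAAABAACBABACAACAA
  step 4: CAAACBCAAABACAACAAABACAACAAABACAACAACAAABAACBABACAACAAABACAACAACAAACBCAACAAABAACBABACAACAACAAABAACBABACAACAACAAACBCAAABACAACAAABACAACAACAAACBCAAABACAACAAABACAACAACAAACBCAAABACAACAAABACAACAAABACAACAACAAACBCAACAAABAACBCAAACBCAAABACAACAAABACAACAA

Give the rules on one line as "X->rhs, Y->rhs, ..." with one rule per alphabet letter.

  step 3 ⇒ step 4: ABACAACAACAAACBCAACAAABAACBCAAACBCAAABACAACAAABACAACAAABACAACAACAAABAACBABACAACAA ⇒ CAA·ACB·CAA·ABA·CAA·CAA·ABA·CAA·CAA·ABA·CAA·CAA·CAA·ABA·ACB·ABA·CAA·CAA·ABA·CAA·CAA·CAA·ACB·CAA·CAA·ABA·ACB·ABA·CAA·CAA·CAA·ABA·ACB·ABA·CAA·CAA·CAA·ACB·CAA·ABA·CAA·CAA·ABA·CAA·CAA·CAA·ACB·CAA·ABA·CAA·CAA·ABA·CAA·CAA·CAA·ACB·CAA·ABA·CAA·CAA·ABA·CAA·CAA·ABA·CAA·CAA·CAA·ACB·CAA·CAA·ABA·ACB·CAA·ACB·CAA·ABA·CAA·CAA·ABA·CAA·CAA
    A ↦ CAA
    B ↦ ACB
    C ↦ ABA

A->CAA, B->ACB, C->ABA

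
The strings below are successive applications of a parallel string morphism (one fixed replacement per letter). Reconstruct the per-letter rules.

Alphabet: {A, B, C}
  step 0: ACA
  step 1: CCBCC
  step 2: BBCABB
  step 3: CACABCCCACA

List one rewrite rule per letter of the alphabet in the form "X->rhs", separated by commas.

  step 2 ⇒ step 3: BBCABB ⇒ CA·CA·B·CC·CA·CA
    A ↦ CC
    B ↦ CA
    C ↦ B

A->CC, B->CA, C->B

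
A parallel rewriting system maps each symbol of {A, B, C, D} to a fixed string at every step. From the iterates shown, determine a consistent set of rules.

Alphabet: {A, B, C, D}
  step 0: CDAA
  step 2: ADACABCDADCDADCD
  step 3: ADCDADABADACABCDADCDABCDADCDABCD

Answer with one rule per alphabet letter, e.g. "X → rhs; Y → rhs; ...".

A->AD, B->AC, C->AB, D->CD

  step 2 ⇒ step 3: ADACABCDADCDADCD ⇒ AD·CD·AD·AB·AD·AC·AB·CD·AD·CD·AB·CD·AD·CD·AB·CD
    A ↦ AD
    B ↦ AC
    C ↦ AB
    D ↦ CD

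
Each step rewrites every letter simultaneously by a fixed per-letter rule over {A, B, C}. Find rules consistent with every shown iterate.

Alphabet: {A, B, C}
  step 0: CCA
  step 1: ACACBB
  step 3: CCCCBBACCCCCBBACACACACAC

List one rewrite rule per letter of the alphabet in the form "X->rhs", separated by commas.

A->BB, B->CC, C->AC

  step 0 ⇒ step 1: CCA ⇒ AC·AC·BB
    A ↦ BB
    C ↦ AC
    B ↦ CC  (constrained at step 1)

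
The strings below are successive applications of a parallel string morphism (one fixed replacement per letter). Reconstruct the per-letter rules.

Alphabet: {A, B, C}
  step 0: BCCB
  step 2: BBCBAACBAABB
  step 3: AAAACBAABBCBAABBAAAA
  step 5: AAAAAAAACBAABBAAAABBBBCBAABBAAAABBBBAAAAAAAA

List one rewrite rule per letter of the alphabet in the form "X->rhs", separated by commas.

A->B, B->AA, C->CB

  step 2 ⇒ step 3: BBCBAACBAABB ⇒ AA·AA·CB·AA·B·B·CB·AA·B·B·AA·AA
    A ↦ B
    B ↦ AA
    C ↦ CB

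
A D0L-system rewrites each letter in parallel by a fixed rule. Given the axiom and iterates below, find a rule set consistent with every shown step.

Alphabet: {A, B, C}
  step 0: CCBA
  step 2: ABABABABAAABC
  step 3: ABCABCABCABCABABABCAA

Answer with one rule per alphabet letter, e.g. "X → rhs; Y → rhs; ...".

A->AB, B->C, C->AA

  step 2 ⇒ step 3: ABABABABAAABC ⇒ AB·C·AB·C·AB·C·AB·C·AB·AB·AB·C·AA
    A ↦ AB
    B ↦ C
    C ↦ AA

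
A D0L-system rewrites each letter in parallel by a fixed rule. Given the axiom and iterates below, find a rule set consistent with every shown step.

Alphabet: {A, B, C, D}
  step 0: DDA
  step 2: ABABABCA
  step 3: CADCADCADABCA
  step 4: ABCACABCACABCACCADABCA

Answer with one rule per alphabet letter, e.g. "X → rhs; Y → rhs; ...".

  step 3 ⇒ step 4: CADCADCADABCA ⇒ AB·CA·C·AB·CA·C·AB·CA·C·CA·D·AB·CA
    A ↦ CA
    B ↦ D
    C ↦ AB
    D ↦ C

A->CA, B->D, C->AB, D->C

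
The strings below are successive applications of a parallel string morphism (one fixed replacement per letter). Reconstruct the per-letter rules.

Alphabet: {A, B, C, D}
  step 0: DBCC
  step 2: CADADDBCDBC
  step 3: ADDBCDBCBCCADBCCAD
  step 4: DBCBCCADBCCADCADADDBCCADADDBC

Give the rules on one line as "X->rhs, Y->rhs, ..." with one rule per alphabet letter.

  step 3 ⇒ step 4: ADDBCDBCBCCADBCCAD ⇒ D·BC·BC·C·AD·BC·C·AD·C·AD·AD·D·BC·C·AD·AD·D·BC
    A ↦ D
    B ↦ C
    C ↦ AD
    D ↦ BC

A->D, B->C, C->AD, D->BC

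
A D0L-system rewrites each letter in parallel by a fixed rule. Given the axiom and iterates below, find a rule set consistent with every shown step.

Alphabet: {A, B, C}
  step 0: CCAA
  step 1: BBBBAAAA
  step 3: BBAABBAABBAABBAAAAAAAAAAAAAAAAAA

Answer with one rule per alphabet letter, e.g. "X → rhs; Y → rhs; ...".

A->AA, B->CA, C->BB

  step 0 ⇒ step 1: CCAA ⇒ BB·BB·AA·AA
    A ↦ AA
    C ↦ BB
    B ↦ CA  (constrained at step 1)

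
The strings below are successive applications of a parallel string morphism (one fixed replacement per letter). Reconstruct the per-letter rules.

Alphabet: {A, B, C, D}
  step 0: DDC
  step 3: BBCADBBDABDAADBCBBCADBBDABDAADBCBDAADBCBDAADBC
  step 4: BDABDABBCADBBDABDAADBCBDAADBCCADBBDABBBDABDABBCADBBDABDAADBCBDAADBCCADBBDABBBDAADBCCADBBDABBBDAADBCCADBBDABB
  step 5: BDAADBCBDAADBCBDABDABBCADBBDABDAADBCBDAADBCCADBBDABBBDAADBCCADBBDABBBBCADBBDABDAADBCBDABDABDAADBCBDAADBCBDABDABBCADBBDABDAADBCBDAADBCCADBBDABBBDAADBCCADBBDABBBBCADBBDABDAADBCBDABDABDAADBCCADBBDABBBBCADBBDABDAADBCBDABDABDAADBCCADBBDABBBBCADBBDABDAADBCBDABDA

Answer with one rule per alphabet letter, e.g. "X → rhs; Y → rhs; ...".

  step 4 ⇒ step 5: BDABDABBCADBBDABDAADBCBDAADBCCADBBDABBBDABDABBCADBBDABDAADBCBDAADBCCADBBDABBBDAADBCCADBBDABBBDAADBCCADBBDABB ⇒ BDA·ADB·C·BDA·ADB·C·BDA·BDA·BB·C·ADB·BDA·BDA·ADB·C·BDA·ADB·C·C·ADB·BDA·BB·BDA·ADB·C·C·ADB·BDA·BB·BB·C·ADB·BDA·BDA·ADB·C·BDA·BDA·BDA·ADB·C·BDA·ADB·C·BDA·BDA·BB·C·ADB·BDA·BDA·ADB·C·BDA·ADB·C·C·ADB·BDA·BB·BDA·ADB·C·C·ADB·BDA·BB·BB·C·ADB·BDA·BDA·ADB·C·BDA·BDA·BDA·ADB·C·C·ADB·BDA·BB·BB·C·ADB·BDA·BDA·ADB·C·BDA·BDA·BDA·ADB·C·C·ADB·BDA·BB·BB·C·ADB·BDA·BDA·ADB·C·BDA·BDA
    A ↦ C
    B ↦ BDA
    C ↦ BB
    D ↦ ADB

A->C, B->BDA, C->BB, D->ADB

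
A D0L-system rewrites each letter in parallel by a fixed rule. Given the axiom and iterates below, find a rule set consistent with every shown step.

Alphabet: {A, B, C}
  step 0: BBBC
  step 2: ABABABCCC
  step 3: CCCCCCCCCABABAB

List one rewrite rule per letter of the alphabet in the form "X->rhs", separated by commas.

A->CC, B->C, C->AB

  step 2 ⇒ step 3: ABABABCCC ⇒ CC·C·CC·C·CC·C·AB·AB·AB
    A ↦ CC
    B ↦ C
    C ↦ AB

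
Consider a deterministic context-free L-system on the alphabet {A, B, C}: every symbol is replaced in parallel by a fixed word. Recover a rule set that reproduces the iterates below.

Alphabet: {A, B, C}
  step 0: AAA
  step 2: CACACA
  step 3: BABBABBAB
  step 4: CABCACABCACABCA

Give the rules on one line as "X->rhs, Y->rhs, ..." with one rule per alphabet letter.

  step 3 ⇒ step 4: BABBABBAB ⇒ CA·B·CA·CA·B·CA·CA·B·CA
    A ↦ B
    B ↦ CA
  step 2 ⇒ step 3: CACACA ⇒ BA·B·BA·B·BA·B
    C ↦ BA

A->B, B->CA, C->BA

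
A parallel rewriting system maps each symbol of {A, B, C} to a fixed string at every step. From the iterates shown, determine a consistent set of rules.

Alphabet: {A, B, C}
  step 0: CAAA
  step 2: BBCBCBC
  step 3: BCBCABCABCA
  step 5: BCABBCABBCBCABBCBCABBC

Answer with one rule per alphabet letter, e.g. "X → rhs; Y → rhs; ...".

A->B, B->BC, C->A

  step 2 ⇒ step 3: BBCBCBC ⇒ BC·BC·A·BC·A·BC·A
    B ↦ BC
    C ↦ A
    A ↦ B  (constrained at step 0)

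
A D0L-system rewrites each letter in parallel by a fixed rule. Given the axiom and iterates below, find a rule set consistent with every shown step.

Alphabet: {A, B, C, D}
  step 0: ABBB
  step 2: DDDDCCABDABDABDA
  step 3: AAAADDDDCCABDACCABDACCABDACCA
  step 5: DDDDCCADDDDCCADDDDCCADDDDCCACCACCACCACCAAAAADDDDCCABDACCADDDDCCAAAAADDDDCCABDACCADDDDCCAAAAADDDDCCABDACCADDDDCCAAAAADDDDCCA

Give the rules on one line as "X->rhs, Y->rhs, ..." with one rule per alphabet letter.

A->CCA, B->BD, C->DD, D->A

  step 2 ⇒ step 3: DDDDCCABDABDABDA ⇒ A·A·A·A·DD·DD·CCA·BD·A·CCA·BD·A·CCA·BD·A·CCA
    A ↦ CCA
    B ↦ BD
    C ↦ DD
    D ↦ A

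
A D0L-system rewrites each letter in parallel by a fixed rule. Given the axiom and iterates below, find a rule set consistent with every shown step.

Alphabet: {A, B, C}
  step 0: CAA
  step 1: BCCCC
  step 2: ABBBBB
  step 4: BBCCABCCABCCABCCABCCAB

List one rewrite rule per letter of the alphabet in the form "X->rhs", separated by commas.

  step 1 ⇒ step 2: BCCCC ⇒ AB·B·B·B·B
    B ↦ AB
    C ↦ B
  step 0 ⇒ step 1: CAA ⇒ B·CC·CC
    A ↦ CC

A->CC, B->AB, C->B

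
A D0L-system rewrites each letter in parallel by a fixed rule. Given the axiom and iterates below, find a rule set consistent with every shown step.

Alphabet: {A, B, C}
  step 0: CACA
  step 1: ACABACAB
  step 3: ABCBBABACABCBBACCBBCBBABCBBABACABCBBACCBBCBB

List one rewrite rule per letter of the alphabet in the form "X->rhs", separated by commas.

A->AB, B->CBB, C->AC

  step 0 ⇒ step 1: CACA ⇒ AC·AB·AC·AB
    A ↦ AB
    C ↦ AC
    B ↦ CBB  (constrained at step 1)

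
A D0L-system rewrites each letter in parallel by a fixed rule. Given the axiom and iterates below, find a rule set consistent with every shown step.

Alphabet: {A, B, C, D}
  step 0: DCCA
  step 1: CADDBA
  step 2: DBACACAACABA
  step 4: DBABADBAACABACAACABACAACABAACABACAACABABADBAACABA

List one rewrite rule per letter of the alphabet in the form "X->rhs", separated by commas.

A->BA, B->ACA, C->D, D->CA

  step 1 ⇒ step 2: CADDBA ⇒ D·BA·CA·CA·ACA·BA
    A ↦ BA
    B ↦ ACA
    C ↦ D
    D ↦ CA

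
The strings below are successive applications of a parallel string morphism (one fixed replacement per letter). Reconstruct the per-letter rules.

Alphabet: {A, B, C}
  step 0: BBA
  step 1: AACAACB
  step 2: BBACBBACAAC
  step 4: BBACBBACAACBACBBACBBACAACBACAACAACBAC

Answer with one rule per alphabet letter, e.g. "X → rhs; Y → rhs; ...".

A->B, B->AAC, C->AC

  step 1 ⇒ step 2: AACAACB ⇒ B·B·AC·B·B·AC·AAC
    A ↦ B
    B ↦ AAC
    C ↦ AC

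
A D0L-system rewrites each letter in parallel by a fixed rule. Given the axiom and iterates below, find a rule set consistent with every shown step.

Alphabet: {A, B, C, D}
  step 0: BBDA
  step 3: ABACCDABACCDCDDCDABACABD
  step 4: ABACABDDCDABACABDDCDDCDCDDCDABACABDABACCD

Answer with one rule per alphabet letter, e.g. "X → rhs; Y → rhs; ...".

  step 3 ⇒ step 4: ABACCDABACCDCDDCDABACABD ⇒ AB·AC·AB·D·D·CD·AB·AC·AB·D·D·CD·D·CD·CD·D·CD·AB·AC·AB·D·AB·AC·CD
    A ↦ AB
    B ↦ AC
    C ↦ D
    D ↦ CD

A->AB, B->AC, C->D, D->CD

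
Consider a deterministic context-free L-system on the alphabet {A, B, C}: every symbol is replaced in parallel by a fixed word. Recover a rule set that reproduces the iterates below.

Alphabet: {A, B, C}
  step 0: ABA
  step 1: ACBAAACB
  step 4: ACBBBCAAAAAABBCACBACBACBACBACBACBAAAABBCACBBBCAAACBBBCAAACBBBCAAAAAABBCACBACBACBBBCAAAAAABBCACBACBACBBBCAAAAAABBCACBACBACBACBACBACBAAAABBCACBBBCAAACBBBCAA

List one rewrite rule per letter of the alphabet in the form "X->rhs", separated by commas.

A->ACB, B->AA, C->BBC

  step 0 ⇒ step 1: ABA ⇒ ACB·AA·ACB
    A ↦ ACB
    B ↦ AA
    C ↦ BBC  (constrained at step 1)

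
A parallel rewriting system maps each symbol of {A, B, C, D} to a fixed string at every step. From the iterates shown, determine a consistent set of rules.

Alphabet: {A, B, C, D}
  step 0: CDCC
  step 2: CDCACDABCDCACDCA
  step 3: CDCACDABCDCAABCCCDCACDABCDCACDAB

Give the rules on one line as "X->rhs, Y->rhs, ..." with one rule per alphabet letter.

  step 2 ⇒ step 3: CDCACDABCDCACDCA ⇒ CD·CA·CD·AB·CD·CA·AB·CC·CD·CA·CD·AB·CD·CA·CD·AB
    A ↦ AB
    B ↦ CC
    C ↦ CD
    D ↦ CA

A->AB, B->CC, C->CD, D->CA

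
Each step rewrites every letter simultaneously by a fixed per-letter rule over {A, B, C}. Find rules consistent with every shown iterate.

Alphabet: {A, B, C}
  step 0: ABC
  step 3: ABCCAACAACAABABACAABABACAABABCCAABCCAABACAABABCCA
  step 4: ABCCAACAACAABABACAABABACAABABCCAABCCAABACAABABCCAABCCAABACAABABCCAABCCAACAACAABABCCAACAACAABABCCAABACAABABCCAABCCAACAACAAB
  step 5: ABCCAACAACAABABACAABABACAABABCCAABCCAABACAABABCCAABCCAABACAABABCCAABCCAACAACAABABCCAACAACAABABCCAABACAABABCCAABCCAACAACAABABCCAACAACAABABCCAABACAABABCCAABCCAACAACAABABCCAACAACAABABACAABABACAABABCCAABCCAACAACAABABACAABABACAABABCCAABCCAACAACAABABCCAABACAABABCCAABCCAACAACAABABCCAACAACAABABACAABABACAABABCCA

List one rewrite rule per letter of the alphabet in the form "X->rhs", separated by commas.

A->AB, B->CCA, C->ACA

  step 4 ⇒ step 5: ABCCAACAACAABABACAABABACAABABCCAABCCAABACAABABCCAABCCAABACAABABCCAABCCAACAACAABABCCAACAACAABABCCAABACAABABCCAABCCAACAACAAB ⇒ AB·CCA·ACA·ACA·AB·AB·ACA·AB·AB·ACA·AB·AB·CCA·AB·CCA·AB·ACA·AB·AB·CCA·AB·CCA·AB·ACA·AB·AB·CCA·AB·CCA·ACA·ACA·AB·AB·CCA·ACA·ACA·AB·AB·CCA·AB·ACA·AB·AB·CCA·AB·CCA·ACA·ACA·AB·AB·CCA·ACA·ACA·AB·AB·CCA·AB·ACA·AB·AB·CCA·AB·CCA·ACA·ACA·AB·AB·CCA·ACA·ACA·AB·AB·ACA·AB·AB·ACA·AB·AB·CCA·AB·CCA·ACA·ACA·AB·AB·ACA·AB·AB·ACA·AB·AB·CCA·AB·CCA·ACA·ACA·AB·AB·CCA·AB·ACA·AB·AB·CCA·AB·CCA·ACA·ACA·AB·AB·CCA·ACA·ACA·AB·AB·ACA·AB·AB·ACA·AB·AB·CCA
    A ↦ AB
    B ↦ CCA
    C ↦ ACA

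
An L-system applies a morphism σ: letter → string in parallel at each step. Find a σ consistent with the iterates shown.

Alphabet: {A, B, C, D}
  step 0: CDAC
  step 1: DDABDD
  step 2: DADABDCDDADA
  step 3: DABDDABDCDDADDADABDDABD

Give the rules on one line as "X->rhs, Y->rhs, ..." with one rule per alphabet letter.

  step 2 ⇒ step 3: DADABDCDDADA ⇒ DA·BD·DA·BD·CD·DA·D·DA·DA·BD·DA·BD
    A ↦ BD
    B ↦ CD
    C ↦ D
    D ↦ DA

A->BD, B->CD, C->D, D->DA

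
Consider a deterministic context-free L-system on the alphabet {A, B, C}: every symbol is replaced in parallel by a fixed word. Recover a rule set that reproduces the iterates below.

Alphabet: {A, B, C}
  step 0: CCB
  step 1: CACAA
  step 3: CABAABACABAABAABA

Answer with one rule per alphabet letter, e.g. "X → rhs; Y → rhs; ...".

  step 0 ⇒ step 1: CCB ⇒ CA·CA·A
    B ↦ A
    C ↦ CA
    A ↦ BA  (constrained at step 1)

A->BA, B->A, C->CA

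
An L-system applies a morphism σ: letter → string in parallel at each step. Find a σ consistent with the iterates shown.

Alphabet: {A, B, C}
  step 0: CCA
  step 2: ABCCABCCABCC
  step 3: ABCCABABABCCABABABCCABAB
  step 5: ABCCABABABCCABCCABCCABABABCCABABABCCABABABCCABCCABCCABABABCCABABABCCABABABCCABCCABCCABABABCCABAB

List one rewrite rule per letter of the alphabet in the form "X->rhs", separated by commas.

A->AB, B->CC, C->AB

  step 2 ⇒ step 3: ABCCABCCABCC ⇒ AB·CC·AB·AB·AB·CC·AB·AB·AB·CC·AB·AB
    A ↦ AB
    B ↦ CC
    C ↦ AB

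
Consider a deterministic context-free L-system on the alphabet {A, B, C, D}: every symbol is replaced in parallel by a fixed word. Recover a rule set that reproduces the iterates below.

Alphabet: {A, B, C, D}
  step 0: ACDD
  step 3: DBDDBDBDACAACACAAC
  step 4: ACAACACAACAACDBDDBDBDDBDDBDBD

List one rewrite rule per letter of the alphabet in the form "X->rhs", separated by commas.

  step 3 ⇒ step 4: DBDDBDBDACAACACAAC ⇒ AC·A·AC·AC·A·AC·A·AC·DB·D·DB·DB·D·DB·D·DB·DB·D
    A ↦ DB
    B ↦ A
    C ↦ D
    D ↦ AC

A->DB, B->A, C->D, D->AC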